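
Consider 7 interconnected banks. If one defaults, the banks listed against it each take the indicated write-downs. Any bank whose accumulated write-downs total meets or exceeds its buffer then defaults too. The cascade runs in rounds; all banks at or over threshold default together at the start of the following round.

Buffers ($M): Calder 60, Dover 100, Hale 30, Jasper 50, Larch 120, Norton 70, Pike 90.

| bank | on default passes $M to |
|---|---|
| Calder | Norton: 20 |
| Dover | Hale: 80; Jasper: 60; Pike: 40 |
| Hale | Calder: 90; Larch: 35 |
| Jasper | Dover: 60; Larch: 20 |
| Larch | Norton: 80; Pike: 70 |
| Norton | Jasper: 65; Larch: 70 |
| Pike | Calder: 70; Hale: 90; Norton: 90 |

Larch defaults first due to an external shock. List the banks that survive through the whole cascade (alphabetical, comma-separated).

Calder, Dover, Hale, Pike

Round 1 — Larch defaults (initial).
  Norton: +80 → 80 ≥ 70
  Pike: +70 → 70 < 90
Round 2 — Norton defaults.
  Jasper: +65 → 65 ≥ 50
Round 3 — Jasper defaults.
  Dover: +60 → 60 < 100
No further defaults.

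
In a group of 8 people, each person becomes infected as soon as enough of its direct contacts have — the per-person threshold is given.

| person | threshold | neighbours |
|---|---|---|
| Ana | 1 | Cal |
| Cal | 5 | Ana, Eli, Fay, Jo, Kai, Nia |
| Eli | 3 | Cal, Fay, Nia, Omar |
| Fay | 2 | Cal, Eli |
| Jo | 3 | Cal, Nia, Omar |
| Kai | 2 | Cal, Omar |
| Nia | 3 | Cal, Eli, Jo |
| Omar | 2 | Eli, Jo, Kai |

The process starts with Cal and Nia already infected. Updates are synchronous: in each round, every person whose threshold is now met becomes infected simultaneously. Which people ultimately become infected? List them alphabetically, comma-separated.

Round 1 — Cal, Nia become infected (initial).
Round 2 — checking thresholds:
  Ana: 1 of 1 neighbours ≥ 1, becomes infected.
  Eli: 2 of 4 neighbours < 3, not yet.
  Fay: 1 of 2 neighbours < 2, not yet.
  Jo: 2 of 3 neighbours < 3, not yet.
  Kai: 1 of 2 neighbours < 2, not yet.
Round 3 — no new infections; cascade stops.

Ana, Cal, Nia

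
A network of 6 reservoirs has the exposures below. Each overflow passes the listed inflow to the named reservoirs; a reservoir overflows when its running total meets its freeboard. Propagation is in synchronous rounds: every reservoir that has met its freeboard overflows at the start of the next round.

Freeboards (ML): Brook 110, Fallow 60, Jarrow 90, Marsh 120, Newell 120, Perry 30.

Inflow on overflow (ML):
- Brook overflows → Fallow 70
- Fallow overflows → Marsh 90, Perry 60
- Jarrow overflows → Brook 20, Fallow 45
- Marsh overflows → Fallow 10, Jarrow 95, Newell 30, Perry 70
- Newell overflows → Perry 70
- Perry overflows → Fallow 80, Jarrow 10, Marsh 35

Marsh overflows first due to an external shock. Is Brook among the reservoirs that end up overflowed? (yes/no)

Round 1 — Marsh overflows (initial).
  Fallow: +10 → 10 < 60
  Jarrow: +95 → 95 ≥ 90
  Newell: +30 → 30 < 120
  Perry: +70 → 70 ≥ 30
Round 2 — Jarrow, Perry overflow.
  Brook: +20 → 20 < 110
  Fallow: +45+80 → 135 ≥ 60
Round 3 — Fallow overflows.
No further overflows.

no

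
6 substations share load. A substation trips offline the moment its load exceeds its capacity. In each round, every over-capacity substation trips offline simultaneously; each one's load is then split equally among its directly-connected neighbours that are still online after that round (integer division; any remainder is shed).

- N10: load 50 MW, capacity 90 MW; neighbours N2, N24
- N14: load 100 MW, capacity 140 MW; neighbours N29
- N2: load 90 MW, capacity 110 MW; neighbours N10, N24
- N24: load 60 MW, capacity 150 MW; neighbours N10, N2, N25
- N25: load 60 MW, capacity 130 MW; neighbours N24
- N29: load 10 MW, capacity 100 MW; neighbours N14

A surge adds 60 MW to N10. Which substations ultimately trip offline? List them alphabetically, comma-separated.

Round 1 — N10 at 110 > 90. N10 trips offline.
  N10 sheds 110 MW to N2, N24: 55 each.
    N2: 90+55 = 145 > 110
    N24: 60+55 = 115 ≤ 150
Round 2 — N2 trips offline.
  N2 sheds 145 MW to N24: 145 each.
    N24: 115+145 = 260 > 150
Round 3 — N24 trips offline.
  N24 sheds 260 MW to N25: 260 each.
    N25: 60+260 = 320 > 130
Round 4 — N25 trips offline.
  N25 sheds 320 MW: no online neighbours, lost.
No further trips.

N10, N2, N24, N25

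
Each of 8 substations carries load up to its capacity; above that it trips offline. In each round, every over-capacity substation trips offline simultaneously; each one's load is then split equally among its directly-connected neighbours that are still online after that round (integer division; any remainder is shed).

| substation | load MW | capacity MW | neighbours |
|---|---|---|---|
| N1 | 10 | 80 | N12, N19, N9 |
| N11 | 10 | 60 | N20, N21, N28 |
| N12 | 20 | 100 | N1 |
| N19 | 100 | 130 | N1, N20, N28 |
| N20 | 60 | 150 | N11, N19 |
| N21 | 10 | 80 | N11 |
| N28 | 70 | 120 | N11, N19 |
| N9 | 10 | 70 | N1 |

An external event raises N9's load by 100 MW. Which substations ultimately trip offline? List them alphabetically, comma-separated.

N1, N11, N19, N20, N21, N28, N9

Round 1 — N9 at 110 > 70. N9 trips offline.
  N9 sheds 110 MW to N1: 110 each.
    N1: 10+110 = 120 > 80
Round 2 — N1 trips offline.
  N1 sheds 120 MW to N12, N19: 60 each.
    N12: 20+60 = 80 ≤ 100
    N19: 100+60 = 160 > 130
Round 3 — N19 trips offline.
  N19 sheds 160 MW to N20, N28: 80 each.
    N20: 60+80 = 140 ≤ 150
    N28: 70+80 = 150 > 120
Round 4 — N28 trips offline.
  N28 sheds 150 MW to N11: 150 each.
    N11: 10+150 = 160 > 60
Round 5 — N11 trips offline.
  N11 sheds 160 MW to N20, N21: 80 each.
    N20: 140+80 = 220 > 150
    N21: 10+80 = 90 > 80
Round 6 — N20, N21 trip offline.
  N20 sheds 220 MW: no online neighbours, lost.
  N21 sheds 90 MW: no online neighbours, lost.
No further trips.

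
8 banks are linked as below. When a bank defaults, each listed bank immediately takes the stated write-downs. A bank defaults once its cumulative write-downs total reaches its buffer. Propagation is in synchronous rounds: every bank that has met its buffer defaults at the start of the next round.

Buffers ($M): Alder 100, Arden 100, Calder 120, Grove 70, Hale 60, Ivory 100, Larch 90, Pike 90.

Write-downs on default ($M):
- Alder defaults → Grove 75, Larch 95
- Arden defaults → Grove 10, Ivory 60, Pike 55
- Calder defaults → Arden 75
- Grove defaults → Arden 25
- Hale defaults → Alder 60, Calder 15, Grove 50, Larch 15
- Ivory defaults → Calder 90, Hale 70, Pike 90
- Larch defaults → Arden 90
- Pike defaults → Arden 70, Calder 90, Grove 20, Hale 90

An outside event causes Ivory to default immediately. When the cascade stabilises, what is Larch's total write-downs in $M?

Round 1 — Ivory defaults (initial).
  Calder: +90 → 90 < 120
  Hale: +70 → 70 ≥ 60
  Pike: +90 → 90 ≥ 90
Round 2 — Hale, Pike default.
  Alder: +60 → 60 < 100
  Arden: +70 → 70 < 100
  Calder: +15+90 → 195 ≥ 120
  Grove: +50+20 → 70 ≥ 70
  Larch: +15 → 15 < 90
Round 3 — Calder, Grove default.
  Arden: +75+25 → 170 ≥ 100
Round 4 — Arden defaults.
No further defaults.

15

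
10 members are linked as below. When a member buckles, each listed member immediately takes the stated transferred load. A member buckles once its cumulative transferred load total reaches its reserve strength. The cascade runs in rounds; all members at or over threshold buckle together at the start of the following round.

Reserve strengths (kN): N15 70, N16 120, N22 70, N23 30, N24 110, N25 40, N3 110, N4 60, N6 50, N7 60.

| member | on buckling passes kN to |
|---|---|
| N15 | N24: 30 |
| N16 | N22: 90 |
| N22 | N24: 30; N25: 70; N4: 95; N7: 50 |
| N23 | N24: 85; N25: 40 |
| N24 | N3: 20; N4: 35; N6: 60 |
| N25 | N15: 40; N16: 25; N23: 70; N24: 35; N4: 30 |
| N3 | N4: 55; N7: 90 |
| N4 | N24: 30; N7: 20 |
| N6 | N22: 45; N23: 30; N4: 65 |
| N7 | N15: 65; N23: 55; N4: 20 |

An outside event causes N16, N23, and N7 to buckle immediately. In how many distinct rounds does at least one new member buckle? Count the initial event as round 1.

Round 1 — N16, N23, N7 buckle (initial).
  N15: +65 → 65 < 70
  N22: +90 → 90 ≥ 70
  N24: +85 → 85 < 110
  N25: +40 → 40 ≥ 40
  N4: +20 → 20 < 60
Round 2 — N22, N25 buckle.
  N15: +40 → 105 ≥ 70
  N24: +30+35 → 150 ≥ 110
  N4: +95+30 → 145 ≥ 60
Round 3 — N15, N24, N4 buckle.
  N3: +20 → 20 < 110
  N6: +60 → 60 ≥ 50
Round 4 — N6 buckles.
No further bucklings.

4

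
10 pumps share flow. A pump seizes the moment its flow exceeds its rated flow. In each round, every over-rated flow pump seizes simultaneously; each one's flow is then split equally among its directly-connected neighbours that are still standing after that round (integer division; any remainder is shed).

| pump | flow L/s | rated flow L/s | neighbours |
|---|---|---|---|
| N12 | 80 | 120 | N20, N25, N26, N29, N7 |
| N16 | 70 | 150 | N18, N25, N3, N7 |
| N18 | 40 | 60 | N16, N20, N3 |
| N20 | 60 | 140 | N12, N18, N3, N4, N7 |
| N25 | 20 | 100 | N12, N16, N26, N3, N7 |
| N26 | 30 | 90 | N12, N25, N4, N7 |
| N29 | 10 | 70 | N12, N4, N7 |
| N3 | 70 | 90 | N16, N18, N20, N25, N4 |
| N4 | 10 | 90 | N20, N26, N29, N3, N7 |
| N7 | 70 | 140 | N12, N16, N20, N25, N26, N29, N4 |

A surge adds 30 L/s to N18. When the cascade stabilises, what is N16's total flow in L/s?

Round 1 — N18 at 70 > 60. N18 seizes.
  N18 sheds 70 L/s to N16, N20, N3: 23 each (1 lost).
    N16: 70+23 = 93 ≤ 150
    N20: 60+23 = 83 ≤ 140
    N3: 70+23 = 93 > 90
Round 2 — N3 seizes.
  N3 sheds 93 L/s to N16, N20, N25, N4: 23 each (1 lost).
    N16: 93+23 = 116 ≤ 150
    N20: 83+23 = 106 ≤ 140
    N25: 20+23 = 43 ≤ 100
    N4: 10+23 = 33 ≤ 90
No further seizures.

116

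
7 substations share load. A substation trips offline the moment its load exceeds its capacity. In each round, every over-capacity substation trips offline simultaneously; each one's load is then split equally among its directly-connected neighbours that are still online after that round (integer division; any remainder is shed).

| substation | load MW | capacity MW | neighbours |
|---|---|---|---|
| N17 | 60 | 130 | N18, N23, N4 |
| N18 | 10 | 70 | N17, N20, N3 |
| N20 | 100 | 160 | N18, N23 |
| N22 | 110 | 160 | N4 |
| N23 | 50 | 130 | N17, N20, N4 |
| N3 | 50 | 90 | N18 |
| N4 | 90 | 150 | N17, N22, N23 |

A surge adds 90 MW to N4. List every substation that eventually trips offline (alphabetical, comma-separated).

N22, N4

Round 1 — N4 at 180 > 150. N4 trips offline.
  N4 sheds 180 MW to N17, N22, N23: 60 each.
    N17: 60+60 = 120 ≤ 130
    N22: 110+60 = 170 > 160
    N23: 50+60 = 110 ≤ 130
Round 2 — N22 trips offline.
  N22 sheds 170 MW: no online neighbours, lost.
No further trips.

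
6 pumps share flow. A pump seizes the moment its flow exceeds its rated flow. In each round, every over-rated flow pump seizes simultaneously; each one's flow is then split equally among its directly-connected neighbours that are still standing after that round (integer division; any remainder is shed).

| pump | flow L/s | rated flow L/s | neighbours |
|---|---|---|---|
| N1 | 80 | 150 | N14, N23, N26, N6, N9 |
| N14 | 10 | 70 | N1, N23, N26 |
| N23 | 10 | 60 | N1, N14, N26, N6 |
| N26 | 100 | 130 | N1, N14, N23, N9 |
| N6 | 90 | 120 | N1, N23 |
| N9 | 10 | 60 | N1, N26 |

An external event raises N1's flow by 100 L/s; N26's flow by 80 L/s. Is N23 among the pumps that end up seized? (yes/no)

yes

Round 1 — N1 at 180 > 150; N26 at 180 > 130. N1, N26 seize.
  N1 sheds 180 L/s to N14, N23, N6, N9: 45 each.
    N14: 10+45 = 55 ≤ 70
    N23: 10+45 = 55 ≤ 60
    N6: 90+45 = 135 > 120
    N9: 10+45 = 55 ≤ 60
  N26 sheds 180 L/s to N14, N23, N9: 60 each.
    N14: 55+60 = 115 > 70
    N23: 55+60 = 115 > 60
    N9: 55+60 = 115 > 60
Round 2 — N14, N23, N6, N9 seize.
  N14 sheds 115 L/s: no online neighbours, lost.
  N23 sheds 115 L/s: no online neighbours, lost.
  N6 sheds 135 L/s: no online neighbours, lost.
  N9 sheds 115 L/s: no online neighbours, lost.
No further seizures.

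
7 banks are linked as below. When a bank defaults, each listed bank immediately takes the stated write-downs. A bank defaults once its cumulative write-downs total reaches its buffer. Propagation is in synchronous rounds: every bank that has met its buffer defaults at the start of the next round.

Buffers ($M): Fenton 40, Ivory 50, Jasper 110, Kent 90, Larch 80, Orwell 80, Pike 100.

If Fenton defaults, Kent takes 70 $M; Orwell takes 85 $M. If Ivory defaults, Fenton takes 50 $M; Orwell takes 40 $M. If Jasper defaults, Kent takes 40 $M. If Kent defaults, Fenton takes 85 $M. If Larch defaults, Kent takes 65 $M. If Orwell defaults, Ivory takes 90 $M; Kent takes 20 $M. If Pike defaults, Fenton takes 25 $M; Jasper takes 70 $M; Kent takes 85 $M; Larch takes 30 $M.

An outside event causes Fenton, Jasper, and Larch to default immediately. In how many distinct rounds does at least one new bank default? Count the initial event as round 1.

3

Round 1 — Fenton, Jasper, Larch default (initial).
  Kent: +70+40+65 → 175 ≥ 90
  Orwell: +85 → 85 ≥ 80
Round 2 — Kent, Orwell default.
  Ivory: +90 → 90 ≥ 50
Round 3 — Ivory defaults.
No further defaults.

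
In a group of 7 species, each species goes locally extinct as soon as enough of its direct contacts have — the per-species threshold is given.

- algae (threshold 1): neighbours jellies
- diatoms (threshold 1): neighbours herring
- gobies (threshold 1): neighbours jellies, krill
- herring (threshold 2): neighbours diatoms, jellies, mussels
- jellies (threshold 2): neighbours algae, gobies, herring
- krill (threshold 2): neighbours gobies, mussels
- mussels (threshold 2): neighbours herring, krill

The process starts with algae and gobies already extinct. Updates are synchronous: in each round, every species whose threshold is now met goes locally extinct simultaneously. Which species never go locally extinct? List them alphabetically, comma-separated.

diatoms, herring, krill, mussels

Round 1 — algae, gobies go locally extinct (initial).
Round 2 — checking thresholds:
  jellies: 2 of 3 neighbours ≥ 2, goes locally extinct.
  krill: 1 of 2 neighbours < 2, below threshold.
Round 3 — no new extinctions; cascade stops.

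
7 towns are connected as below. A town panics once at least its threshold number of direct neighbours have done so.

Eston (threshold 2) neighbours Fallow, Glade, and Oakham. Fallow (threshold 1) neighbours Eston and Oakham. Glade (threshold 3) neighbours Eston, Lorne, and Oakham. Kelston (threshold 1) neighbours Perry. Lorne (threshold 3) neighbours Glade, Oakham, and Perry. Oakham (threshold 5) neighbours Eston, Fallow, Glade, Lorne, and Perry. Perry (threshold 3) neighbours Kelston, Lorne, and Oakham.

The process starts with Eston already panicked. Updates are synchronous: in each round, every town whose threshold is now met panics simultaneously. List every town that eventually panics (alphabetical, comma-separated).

Eston, Fallow

Round 1 — Eston panics (initial).
Round 2 — checking thresholds:
  Fallow: 1 of 2 neighbours ≥ 1, panics.
  Glade: 1 of 3 neighbours < 3, holds.
  Oakham: 1 of 5 neighbours < 5, holds.
Round 3 — no new panics; cascade stops.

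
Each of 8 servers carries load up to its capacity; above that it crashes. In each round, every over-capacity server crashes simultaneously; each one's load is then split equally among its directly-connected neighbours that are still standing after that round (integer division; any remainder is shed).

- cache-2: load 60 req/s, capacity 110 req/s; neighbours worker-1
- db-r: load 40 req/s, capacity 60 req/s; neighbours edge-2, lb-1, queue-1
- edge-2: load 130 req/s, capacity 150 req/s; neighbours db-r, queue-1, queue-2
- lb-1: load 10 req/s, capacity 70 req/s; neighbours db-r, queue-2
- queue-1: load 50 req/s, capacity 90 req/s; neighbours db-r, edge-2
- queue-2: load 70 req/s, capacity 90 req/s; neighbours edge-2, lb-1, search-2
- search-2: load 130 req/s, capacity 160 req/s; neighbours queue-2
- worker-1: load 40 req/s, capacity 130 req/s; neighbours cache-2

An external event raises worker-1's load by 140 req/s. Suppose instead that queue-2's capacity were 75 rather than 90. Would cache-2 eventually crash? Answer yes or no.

yes

With queue-2's capacity at 75:
Round 1 — worker-1 at 180 > 130. worker-1 crashes.
  worker-1 sheds 180 req/s to cache-2: 180 each.
    cache-2: 60+180 = 240 > 110
Round 2 — cache-2 crashes.
  cache-2 sheds 240 req/s: no online neighbours, lost.
No further crashes.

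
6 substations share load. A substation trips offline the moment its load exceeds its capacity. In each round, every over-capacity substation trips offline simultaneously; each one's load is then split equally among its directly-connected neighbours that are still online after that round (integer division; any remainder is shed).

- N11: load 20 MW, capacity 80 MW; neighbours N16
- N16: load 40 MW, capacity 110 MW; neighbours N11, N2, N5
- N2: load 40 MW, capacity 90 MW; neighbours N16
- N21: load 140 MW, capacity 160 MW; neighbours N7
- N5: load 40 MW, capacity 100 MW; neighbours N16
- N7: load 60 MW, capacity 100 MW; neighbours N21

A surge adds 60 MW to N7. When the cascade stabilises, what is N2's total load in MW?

Round 1 — N7 at 120 > 100. N7 trips offline.
  N7 sheds 120 MW to N21: 120 each.
    N21: 140+120 = 260 > 160
Round 2 — N21 trips offline.
  N21 sheds 260 MW: no online neighbours, lost.
No further trips.

40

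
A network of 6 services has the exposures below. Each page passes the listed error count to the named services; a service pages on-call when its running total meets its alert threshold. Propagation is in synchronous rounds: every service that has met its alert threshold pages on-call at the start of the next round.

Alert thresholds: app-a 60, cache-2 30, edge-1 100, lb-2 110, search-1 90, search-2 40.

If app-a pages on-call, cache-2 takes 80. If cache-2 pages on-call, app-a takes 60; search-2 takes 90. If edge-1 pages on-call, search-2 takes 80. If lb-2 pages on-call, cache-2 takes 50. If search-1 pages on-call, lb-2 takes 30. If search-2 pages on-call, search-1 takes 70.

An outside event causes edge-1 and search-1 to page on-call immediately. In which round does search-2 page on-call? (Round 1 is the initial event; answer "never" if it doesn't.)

2

Round 1 — edge-1, search-1 page on-call (initial).
  lb-2: +30 → 30 < 110
  search-2: +80 → 80 ≥ 40
Round 2 — search-2 pages on-call.
No further pages.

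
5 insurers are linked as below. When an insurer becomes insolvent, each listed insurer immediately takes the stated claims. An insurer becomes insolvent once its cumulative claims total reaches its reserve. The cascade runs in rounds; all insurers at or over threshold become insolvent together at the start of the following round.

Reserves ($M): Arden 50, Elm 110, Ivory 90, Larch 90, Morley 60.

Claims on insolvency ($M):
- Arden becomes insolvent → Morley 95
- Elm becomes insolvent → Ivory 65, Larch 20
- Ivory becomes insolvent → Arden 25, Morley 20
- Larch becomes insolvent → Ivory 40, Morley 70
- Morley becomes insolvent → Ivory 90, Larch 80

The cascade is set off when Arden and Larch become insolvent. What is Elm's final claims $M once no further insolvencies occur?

Round 1 — Arden, Larch become insolvent (initial).
  Ivory: +40 → 40 < 90
  Morley: +95+70 → 165 ≥ 60
Round 2 — Morley becomes insolvent.
  Ivory: +90 → 130 ≥ 90
Round 3 — Ivory becomes insolvent.
No further insolvencies.

0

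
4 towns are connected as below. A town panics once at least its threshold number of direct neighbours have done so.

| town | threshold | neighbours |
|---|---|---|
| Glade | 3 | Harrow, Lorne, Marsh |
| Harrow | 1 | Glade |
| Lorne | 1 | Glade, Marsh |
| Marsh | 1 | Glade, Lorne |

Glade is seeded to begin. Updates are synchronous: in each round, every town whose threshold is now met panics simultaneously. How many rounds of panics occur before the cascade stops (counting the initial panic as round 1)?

Round 1 — Glade panics (initial).
Round 2 — checking thresholds:
  Harrow: 1 of 1 neighbours ≥ 1, panics.
  Lorne: 1 of 2 neighbours ≥ 1, panics.
  Marsh: 1 of 2 neighbours ≥ 1, panics.
Round 3 — no new panics; cascade stops.

2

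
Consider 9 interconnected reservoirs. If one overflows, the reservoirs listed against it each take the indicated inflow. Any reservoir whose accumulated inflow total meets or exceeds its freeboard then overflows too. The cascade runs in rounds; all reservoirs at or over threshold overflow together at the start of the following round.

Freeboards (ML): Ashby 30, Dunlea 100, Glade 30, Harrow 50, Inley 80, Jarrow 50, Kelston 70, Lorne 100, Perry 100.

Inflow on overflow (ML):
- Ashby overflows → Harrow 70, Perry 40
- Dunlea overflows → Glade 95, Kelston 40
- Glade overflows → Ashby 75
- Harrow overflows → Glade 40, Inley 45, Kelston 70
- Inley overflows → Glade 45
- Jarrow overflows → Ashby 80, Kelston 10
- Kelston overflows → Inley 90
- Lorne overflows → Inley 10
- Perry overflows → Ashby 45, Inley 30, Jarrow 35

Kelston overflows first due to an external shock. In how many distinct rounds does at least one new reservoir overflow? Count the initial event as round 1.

Round 1 — Kelston overflows (initial).
  Inley: +90 → 90 ≥ 80
Round 2 — Inley overflows.
  Glade: +45 → 45 ≥ 30
Round 3 — Glade overflows.
  Ashby: +75 → 75 ≥ 30
Round 4 — Ashby overflows.
  Harrow: +70 → 70 ≥ 50
  Perry: +40 → 40 < 100
Round 5 — Harrow overflows.
No further overflows.

5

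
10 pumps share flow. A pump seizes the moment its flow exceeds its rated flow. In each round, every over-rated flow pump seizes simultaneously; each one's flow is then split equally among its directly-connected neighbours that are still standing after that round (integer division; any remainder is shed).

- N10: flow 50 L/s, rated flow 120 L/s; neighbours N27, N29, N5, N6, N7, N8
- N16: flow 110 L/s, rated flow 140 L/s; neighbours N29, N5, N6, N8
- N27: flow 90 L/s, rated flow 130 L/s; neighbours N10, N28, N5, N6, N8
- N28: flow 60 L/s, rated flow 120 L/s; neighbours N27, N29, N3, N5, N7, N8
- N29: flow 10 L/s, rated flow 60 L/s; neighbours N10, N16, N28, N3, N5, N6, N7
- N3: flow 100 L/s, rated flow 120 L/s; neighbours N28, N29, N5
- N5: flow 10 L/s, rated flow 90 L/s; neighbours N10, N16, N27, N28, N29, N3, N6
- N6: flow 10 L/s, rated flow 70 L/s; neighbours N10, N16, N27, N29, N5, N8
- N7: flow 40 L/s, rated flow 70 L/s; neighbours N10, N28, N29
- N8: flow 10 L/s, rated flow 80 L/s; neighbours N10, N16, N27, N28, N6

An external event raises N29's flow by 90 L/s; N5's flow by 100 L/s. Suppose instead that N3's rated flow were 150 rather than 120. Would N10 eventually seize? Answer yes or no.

yes

With N3's rated flow at 150:
Round 1 — N29 at 100 > 60; N5 at 110 > 90. N29, N5 seize.
  N29 sheds 100 L/s to N10, N16, N28, N3, N6, N7: 16 each (4 lost).
    N10: 50+16 = 66 ≤ 120
    N16: 110+16 = 126 ≤ 140
    N28: 60+16 = 76 ≤ 120
    N3: 100+16 = 116 ≤ 150
    N6: 10+16 = 26 ≤ 70
    N7: 40+16 = 56 ≤ 70
  N5 sheds 110 L/s to N10, N16, N27, N28, N3, N6: 18 each (2 lost).
    N10: 66+18 = 84 ≤ 120
    N16: 126+18 = 144 > 140
    N27: 90+18 = 108 ≤ 130
    N28: 76+18 = 94 ≤ 120
    N3: 116+18 = 134 ≤ 150
    N6: 26+18 = 44 ≤ 70
Round 2 — N16 seizes.
  N16 sheds 144 L/s to N6, N8: 72 each.
    N6: 44+72 = 116 > 70
    N8: 10+72 = 82 > 80
Round 3 — N6, N8 seize.
  N6 sheds 116 L/s to N10, N27: 58 each.
    N10: 84+58 = 142 > 120
    N27: 108+58 = 166 > 130
  N8 sheds 82 L/s to N10, N27, N28: 27 each (1 lost).
    N10: 142+27 = 169 > 120
    N27: 166+27 = 193 > 130
    N28: 94+27 = 121 > 120
Round 4 — N10, N27, N28 seize.
  N10 sheds 169 L/s to N7: 169 each.
    N7: 56+169 = 225 > 70
  N27 sheds 193 L/s: no online neighbours, lost.
  N28 sheds 121 L/s to N3, N7: 60 each (1 lost).
    N3: 134+60 = 194 > 150
    N7: 225+60 = 285 > 70
Round 5 — N3, N7 seize.
  N3 sheds 194 L/s: no online neighbours, lost.
  N7 sheds 285 L/s: no online neighbours, lost.
No further seizures.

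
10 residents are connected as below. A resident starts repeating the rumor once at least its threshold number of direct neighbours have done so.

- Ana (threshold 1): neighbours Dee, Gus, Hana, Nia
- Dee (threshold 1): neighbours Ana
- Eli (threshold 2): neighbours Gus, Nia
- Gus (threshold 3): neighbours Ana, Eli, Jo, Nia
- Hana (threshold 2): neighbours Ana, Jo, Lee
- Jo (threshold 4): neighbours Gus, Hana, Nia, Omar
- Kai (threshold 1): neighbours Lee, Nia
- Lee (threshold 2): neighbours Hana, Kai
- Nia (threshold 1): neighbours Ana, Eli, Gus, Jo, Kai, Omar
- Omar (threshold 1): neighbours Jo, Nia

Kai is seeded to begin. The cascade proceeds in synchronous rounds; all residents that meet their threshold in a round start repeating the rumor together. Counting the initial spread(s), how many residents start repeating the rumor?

Round 1 — Kai starts repeating the rumor (initial).
Round 2 — checking thresholds:
  Lee: 1 of 2 neighbours < 2, below threshold.
  Nia: 1 of 6 neighbours ≥ 1, starts repeating the rumor.
Round 3 — checking thresholds:
  Ana: 1 of 4 neighbours ≥ 1, starts repeating the rumor.
  Eli: 1 of 2 neighbours < 2, below threshold.
  Gus: 1 of 4 neighbours < 3, below threshold.
  Jo: 1 of 4 neighbours < 4, below threshold.
  Lee: 1 of 2 neighbours < 2, below threshold.
  Omar: 1 of 2 neighbours ≥ 1, starts repeating the rumor.
Round 4 — checking thresholds:
  Dee: 1 of 1 neighbours ≥ 1, starts repeating the rumor.
  Eli: 1 of 2 neighbours < 2, below threshold.
  Gus: 2 of 4 neighbours < 3, below threshold.
  Hana: 1 of 3 neighbours < 2, below threshold.
  Jo: 2 of 4 neighbours < 4, below threshold.
  Lee: 1 of 2 neighbours < 2, below threshold.
Round 5 — no new spreads; cascade stops.

5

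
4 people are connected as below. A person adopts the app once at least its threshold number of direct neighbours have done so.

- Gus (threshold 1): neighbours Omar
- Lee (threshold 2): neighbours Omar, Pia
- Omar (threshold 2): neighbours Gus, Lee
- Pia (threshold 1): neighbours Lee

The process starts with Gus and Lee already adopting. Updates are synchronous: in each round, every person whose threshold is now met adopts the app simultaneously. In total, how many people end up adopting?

Round 1 — Gus, Lee adopt the app (initial).
Round 2 — checking thresholds:
  Omar: 2 of 2 neighbours ≥ 2, adopts the app.
  Pia: 1 of 1 neighbours ≥ 1, adopts the app.
Round 3 — no new adoptions; cascade stops.

4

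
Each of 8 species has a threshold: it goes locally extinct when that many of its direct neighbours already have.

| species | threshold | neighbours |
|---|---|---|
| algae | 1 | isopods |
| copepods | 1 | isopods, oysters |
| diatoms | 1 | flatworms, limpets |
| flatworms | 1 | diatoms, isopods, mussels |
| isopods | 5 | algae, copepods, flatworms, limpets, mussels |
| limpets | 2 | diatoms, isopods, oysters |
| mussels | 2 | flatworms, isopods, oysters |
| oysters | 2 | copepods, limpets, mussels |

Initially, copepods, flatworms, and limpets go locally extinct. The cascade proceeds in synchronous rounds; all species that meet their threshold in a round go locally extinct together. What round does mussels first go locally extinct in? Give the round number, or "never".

Round 1 — copepods, flatworms, limpets go locally extinct (initial).
Round 2 — checking thresholds:
  diatoms: 2 of 2 neighbours ≥ 1, goes locally extinct.
  isopods: 3 of 5 neighbours < 5, holds.
  mussels: 1 of 3 neighbours < 2, holds.
  oysters: 2 of 3 neighbours ≥ 2, goes locally extinct.
Round 3 — checking thresholds:
  isopods: 3 of 5 neighbours < 5, holds.
  mussels: 2 of 3 neighbours ≥ 2, goes locally extinct.
Round 4 — no new extinctions; cascade stops.

3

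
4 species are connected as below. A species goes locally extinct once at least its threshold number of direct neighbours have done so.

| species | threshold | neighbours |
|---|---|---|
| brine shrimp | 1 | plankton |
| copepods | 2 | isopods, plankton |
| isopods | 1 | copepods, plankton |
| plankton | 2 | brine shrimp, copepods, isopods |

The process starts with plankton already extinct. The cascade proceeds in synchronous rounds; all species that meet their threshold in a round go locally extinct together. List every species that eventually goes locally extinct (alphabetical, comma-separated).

Round 1 — plankton goes locally extinct (initial).
Round 2 — checking thresholds:
  brine shrimp: 1 of 1 neighbours ≥ 1, goes locally extinct.
  copepods: 1 of 2 neighbours < 2, below threshold.
  isopods: 1 of 2 neighbours ≥ 1, goes locally extinct.
Round 3 — checking thresholds:
  copepods: 2 of 2 neighbours ≥ 2, goes locally extinct.
Round 4 — no new extinctions; cascade stops.

brine shrimp, copepods, isopods, plankton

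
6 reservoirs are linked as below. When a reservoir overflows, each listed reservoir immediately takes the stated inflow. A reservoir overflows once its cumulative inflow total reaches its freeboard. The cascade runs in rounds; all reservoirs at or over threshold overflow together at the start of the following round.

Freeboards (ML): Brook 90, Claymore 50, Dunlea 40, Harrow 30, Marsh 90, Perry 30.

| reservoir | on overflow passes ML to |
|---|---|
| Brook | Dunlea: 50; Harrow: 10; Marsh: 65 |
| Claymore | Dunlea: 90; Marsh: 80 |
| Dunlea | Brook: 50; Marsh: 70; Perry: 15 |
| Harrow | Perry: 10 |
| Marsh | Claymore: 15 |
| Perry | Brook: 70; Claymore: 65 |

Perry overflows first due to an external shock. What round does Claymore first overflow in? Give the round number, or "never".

2

Round 1 — Perry overflows (initial).
  Brook: +70 → 70 < 90
  Claymore: +65 → 65 ≥ 50
Round 2 — Claymore overflows.
  Dunlea: +90 → 90 ≥ 40
  Marsh: +80 → 80 < 90
Round 3 — Dunlea overflows.
  Brook: +50 → 120 ≥ 90
  Marsh: +70 → 150 ≥ 90
Round 4 — Brook, Marsh overflow.
  Harrow: +10 → 10 < 30
No further overflows.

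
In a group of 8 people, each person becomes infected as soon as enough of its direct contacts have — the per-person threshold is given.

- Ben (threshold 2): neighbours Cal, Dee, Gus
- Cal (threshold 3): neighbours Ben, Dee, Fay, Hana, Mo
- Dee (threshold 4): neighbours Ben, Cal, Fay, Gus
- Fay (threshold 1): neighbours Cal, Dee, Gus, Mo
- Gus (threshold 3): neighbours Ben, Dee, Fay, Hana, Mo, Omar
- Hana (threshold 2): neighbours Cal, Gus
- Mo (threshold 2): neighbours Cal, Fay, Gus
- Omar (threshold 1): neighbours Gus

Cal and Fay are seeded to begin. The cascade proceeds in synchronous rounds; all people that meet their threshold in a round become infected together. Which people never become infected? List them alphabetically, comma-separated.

Ben, Dee, Gus, Hana, Omar

Round 1 — Cal, Fay become infected (initial).
Round 2 — checking thresholds:
  Ben: 1 of 3 neighbours < 2, below threshold.
  Dee: 2 of 4 neighbours < 4, below threshold.
  Gus: 1 of 6 neighbours < 3, below threshold.
  Hana: 1 of 2 neighbours < 2, below threshold.
  Mo: 2 of 3 neighbours ≥ 2, becomes infected.
Round 3 — no new infections; cascade stops.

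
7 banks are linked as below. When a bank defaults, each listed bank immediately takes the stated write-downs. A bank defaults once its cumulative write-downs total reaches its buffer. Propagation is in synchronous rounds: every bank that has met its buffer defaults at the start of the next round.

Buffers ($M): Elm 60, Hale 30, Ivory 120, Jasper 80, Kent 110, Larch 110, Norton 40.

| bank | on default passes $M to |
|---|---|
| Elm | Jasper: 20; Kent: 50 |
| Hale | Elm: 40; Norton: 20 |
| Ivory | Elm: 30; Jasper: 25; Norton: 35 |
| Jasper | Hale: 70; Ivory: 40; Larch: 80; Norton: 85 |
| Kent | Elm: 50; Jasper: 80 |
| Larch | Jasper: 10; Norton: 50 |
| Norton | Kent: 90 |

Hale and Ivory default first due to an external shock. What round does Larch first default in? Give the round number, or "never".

never

Round 1 — Hale, Ivory default (initial).
  Elm: +40+30 → 70 ≥ 60
  Jasper: +25 → 25 < 80
  Norton: +20+35 → 55 ≥ 40
Round 2 — Elm, Norton default.
  Jasper: +20 → 45 < 80
  Kent: +50+90 → 140 ≥ 110
Round 3 — Kent defaults.
  Jasper: +80 → 125 ≥ 80
Round 4 — Jasper defaults.
  Larch: +80 → 80 < 110
No further defaults.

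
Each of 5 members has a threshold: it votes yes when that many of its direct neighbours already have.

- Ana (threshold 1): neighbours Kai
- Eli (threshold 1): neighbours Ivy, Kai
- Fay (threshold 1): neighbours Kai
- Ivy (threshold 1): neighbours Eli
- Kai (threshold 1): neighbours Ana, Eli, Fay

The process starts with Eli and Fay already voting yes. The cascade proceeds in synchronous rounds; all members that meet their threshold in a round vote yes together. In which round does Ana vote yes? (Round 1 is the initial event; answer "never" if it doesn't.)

3

Round 1 — Eli, Fay vote yes (initial).
Round 2 — checking thresholds:
  Ivy: 1 of 1 neighbours ≥ 1, votes yes.
  Kai: 2 of 3 neighbours ≥ 1, votes yes.
Round 3 — checking thresholds:
  Ana: 1 of 1 neighbours ≥ 1, votes yes.
Round 4 — no new yes votes; cascade stops.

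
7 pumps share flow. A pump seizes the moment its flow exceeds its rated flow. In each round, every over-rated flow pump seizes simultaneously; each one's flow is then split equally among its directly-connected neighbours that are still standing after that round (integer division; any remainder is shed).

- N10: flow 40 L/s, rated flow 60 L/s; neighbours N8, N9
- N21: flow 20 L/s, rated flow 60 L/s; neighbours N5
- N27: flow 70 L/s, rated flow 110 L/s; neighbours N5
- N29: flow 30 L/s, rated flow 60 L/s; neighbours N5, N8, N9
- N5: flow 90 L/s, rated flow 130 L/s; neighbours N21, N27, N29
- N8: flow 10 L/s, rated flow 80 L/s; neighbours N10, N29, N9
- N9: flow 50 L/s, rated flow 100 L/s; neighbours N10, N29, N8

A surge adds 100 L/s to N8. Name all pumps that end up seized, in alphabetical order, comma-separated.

N10, N29, N8, N9

Round 1 — N8 at 110 > 80. N8 seizes.
  N8 sheds 110 L/s to N10, N29, N9: 36 each (2 lost).
    N10: 40+36 = 76 > 60
    N29: 30+36 = 66 > 60
    N9: 50+36 = 86 ≤ 100
Round 2 — N10, N29 seize.
  N10 sheds 76 L/s to N9: 76 each.
    N9: 86+76 = 162 > 100
  N29 sheds 66 L/s to N5, N9: 33 each.
    N5: 90+33 = 123 ≤ 130
    N9: 162+33 = 195 > 100
Round 3 — N9 seizes.
  N9 sheds 195 L/s: no online neighbours, lost.
No further seizures.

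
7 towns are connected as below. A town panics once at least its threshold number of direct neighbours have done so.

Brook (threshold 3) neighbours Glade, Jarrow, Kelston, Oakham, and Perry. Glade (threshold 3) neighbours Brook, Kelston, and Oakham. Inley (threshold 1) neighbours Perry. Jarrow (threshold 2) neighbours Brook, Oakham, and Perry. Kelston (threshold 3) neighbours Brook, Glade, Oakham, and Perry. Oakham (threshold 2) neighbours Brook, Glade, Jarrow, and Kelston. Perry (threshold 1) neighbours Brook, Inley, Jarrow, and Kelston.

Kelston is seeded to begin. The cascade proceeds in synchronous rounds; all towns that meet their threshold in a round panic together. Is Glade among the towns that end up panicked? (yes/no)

no

Round 1 — Kelston panics (initial).
Round 2 — checking thresholds:
  Brook: 1 of 5 neighbours < 3, not yet.
  Glade: 1 of 3 neighbours < 3, not yet.
  Oakham: 1 of 4 neighbours < 2, not yet.
  Perry: 1 of 4 neighbours ≥ 1, panics.
Round 3 — checking thresholds:
  Brook: 2 of 5 neighbours < 3, not yet.
  Glade: 1 of 3 neighbours < 3, not yet.
  Inley: 1 of 1 neighbours ≥ 1, panics.
  Jarrow: 1 of 3 neighbours < 2, not yet.
  Oakham: 1 of 4 neighbours < 2, not yet.
Round 4 — no new panics; cascade stops.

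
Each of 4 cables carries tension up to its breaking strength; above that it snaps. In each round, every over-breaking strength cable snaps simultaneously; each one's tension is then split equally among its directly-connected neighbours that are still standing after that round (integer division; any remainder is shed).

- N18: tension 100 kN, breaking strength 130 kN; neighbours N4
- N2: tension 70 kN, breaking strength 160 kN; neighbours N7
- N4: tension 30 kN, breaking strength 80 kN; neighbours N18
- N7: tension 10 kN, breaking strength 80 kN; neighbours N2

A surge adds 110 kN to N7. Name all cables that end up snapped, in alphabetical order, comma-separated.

N2, N7

Round 1 — N7 at 120 > 80. N7 snaps.
  N7 sheds 120 kN to N2: 120 each.
    N2: 70+120 = 190 > 160
Round 2 — N2 snaps.
  N2 sheds 190 kN: no online neighbours, lost.
No further breaks.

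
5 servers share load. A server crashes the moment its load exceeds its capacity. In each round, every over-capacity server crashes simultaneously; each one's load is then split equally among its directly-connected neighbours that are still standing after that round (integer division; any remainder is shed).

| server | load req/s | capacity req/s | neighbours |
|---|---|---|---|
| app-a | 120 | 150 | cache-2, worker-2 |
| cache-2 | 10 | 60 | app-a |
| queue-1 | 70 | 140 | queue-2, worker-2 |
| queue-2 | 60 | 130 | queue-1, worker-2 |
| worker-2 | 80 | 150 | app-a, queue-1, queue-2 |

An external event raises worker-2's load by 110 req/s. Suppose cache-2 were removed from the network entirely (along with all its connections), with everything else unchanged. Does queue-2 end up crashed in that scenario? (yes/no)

With cache-2 removed:
Round 1 — worker-2 at 190 > 150. worker-2 crashes.
  worker-2 sheds 190 req/s to app-a, queue-1, queue-2: 63 each (1 lost).
    app-a: 120+63 = 183 > 150
    queue-1: 70+63 = 133 ≤ 140
    queue-2: 60+63 = 123 ≤ 130
Round 2 — app-a crashes.
  app-a sheds 183 req/s: no online neighbours, lost.
No further crashes.

no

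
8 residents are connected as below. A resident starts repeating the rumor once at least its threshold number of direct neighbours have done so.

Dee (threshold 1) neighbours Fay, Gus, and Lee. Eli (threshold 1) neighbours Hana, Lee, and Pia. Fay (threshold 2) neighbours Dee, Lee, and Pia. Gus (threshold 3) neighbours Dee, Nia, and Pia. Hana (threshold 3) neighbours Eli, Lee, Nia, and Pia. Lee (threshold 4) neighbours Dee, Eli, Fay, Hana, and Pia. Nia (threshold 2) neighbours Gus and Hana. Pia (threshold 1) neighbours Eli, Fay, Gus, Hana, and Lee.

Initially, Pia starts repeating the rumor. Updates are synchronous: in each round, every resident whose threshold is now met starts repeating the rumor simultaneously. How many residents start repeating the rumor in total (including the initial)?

2

Round 1 — Pia starts repeating the rumor (initial).
Round 2 — checking thresholds:
  Eli: 1 of 3 neighbours ≥ 1, starts repeating the rumor.
  Fay: 1 of 3 neighbours < 2, below threshold.
  Gus: 1 of 3 neighbours < 3, below threshold.
  Hana: 1 of 4 neighbours < 3, below threshold.
  Lee: 1 of 5 neighbours < 4, below threshold.
Round 3 — no new spreads; cascade stops.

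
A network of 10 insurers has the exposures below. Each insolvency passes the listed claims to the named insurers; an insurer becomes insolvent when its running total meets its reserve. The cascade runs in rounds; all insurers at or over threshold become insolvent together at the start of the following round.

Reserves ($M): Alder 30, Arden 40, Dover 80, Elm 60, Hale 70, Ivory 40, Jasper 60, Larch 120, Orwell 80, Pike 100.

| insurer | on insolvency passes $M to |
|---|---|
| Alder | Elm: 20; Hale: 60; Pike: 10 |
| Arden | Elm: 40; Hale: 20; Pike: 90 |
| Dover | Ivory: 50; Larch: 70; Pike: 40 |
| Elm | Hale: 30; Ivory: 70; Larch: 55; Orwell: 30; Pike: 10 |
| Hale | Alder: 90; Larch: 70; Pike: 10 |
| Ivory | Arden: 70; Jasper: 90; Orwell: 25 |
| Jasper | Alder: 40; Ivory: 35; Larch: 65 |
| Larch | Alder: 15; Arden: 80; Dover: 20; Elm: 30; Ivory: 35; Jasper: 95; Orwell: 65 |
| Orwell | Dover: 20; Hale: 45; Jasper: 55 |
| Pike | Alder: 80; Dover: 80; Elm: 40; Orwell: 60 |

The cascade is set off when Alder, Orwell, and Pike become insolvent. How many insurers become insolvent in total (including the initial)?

10

Round 1 — Alder, Orwell, Pike become insolvent (initial).
  Dover: +20+80 → 100 ≥ 80
  Elm: +20+40 → 60 ≥ 60
  Hale: +60+45 → 105 ≥ 70
  Jasper: +55 → 55 < 60
Round 2 — Dover, Elm, Hale become insolvent.
  Ivory: +50+70 → 120 ≥ 40
  Larch: +70+55+70 → 195 ≥ 120
Round 3 — Ivory, Larch become insolvent.
  Arden: +70+80 → 150 ≥ 40
  Jasper: +90+95 → 240 ≥ 60
Round 4 — Arden, Jasper become insolvent.
No further insolvencies.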